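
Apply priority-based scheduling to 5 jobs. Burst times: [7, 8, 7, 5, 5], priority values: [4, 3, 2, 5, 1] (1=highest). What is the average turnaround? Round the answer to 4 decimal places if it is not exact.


Sort by priority (ascending = highest first):
Order: [(1, 5), (2, 7), (3, 8), (4, 7), (5, 5)]
Completion times:
  Priority 1, burst=5, C=5
  Priority 2, burst=7, C=12
  Priority 3, burst=8, C=20
  Priority 4, burst=7, C=27
  Priority 5, burst=5, C=32
Average turnaround = 96/5 = 19.2

19.2


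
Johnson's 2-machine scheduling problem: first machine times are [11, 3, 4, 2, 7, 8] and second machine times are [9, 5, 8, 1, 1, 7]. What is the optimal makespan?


Apply Johnson's rule:
  Group 1 (a <= b): [(2, 3, 5), (3, 4, 8)]
  Group 2 (a > b): [(1, 11, 9), (6, 8, 7), (4, 2, 1), (5, 7, 1)]
Optimal job order: [2, 3, 1, 6, 4, 5]
Schedule:
  Job 2: M1 done at 3, M2 done at 8
  Job 3: M1 done at 7, M2 done at 16
  Job 1: M1 done at 18, M2 done at 27
  Job 6: M1 done at 26, M2 done at 34
  Job 4: M1 done at 28, M2 done at 35
  Job 5: M1 done at 35, M2 done at 36
Makespan = 36

36


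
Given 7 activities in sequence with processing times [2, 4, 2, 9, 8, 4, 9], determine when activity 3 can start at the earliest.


Activity 3 starts after activities 1 through 2 complete.
Predecessor durations: [2, 4]
ES = 2 + 4 = 6

6


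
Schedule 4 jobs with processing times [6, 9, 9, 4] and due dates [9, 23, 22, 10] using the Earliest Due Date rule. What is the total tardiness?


Sort by due date (EDD order): [(6, 9), (4, 10), (9, 22), (9, 23)]
Compute completion times and tardiness:
  Job 1: p=6, d=9, C=6, tardiness=max(0,6-9)=0
  Job 2: p=4, d=10, C=10, tardiness=max(0,10-10)=0
  Job 3: p=9, d=22, C=19, tardiness=max(0,19-22)=0
  Job 4: p=9, d=23, C=28, tardiness=max(0,28-23)=5
Total tardiness = 5

5


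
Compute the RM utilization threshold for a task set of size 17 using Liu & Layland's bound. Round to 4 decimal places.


Compute 2^(1/17) = 1.0416160107
Subtract 1: 1.0416160107 - 1 = 0.0416160107
Multiply by n: 17 * 0.0416160107 = 0.7074721819
Round to 4 dp: 0.7075

0.7075


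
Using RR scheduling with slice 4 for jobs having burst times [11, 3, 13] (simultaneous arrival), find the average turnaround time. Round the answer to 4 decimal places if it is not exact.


Time quantum = 4
Execution trace:
  J1 runs 4 units, time = 4
  J2 runs 3 units, time = 7
  J3 runs 4 units, time = 11
  J1 runs 4 units, time = 15
  J3 runs 4 units, time = 19
  J1 runs 3 units, time = 22
  J3 runs 4 units, time = 26
  J3 runs 1 units, time = 27
Finish times: [22, 7, 27]
Average turnaround = 56/3 = 18.6667

18.6667


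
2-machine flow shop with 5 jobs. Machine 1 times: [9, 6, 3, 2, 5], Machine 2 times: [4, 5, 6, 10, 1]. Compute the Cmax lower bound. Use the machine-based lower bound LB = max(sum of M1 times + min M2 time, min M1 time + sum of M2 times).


LB1 = sum(M1 times) + min(M2 times) = 25 + 1 = 26
LB2 = min(M1 times) + sum(M2 times) = 2 + 26 = 28
Lower bound = max(LB1, LB2) = max(26, 28) = 28

28


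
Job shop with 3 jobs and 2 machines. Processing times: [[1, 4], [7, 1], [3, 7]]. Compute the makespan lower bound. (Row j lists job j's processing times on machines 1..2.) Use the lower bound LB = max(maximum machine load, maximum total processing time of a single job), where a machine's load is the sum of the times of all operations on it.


Machine loads:
  Machine 1: 1 + 7 + 3 = 11
  Machine 2: 4 + 1 + 7 = 12
Max machine load = 12
Job totals:
  Job 1: 5
  Job 2: 8
  Job 3: 10
Max job total = 10
Lower bound = max(12, 10) = 12

12


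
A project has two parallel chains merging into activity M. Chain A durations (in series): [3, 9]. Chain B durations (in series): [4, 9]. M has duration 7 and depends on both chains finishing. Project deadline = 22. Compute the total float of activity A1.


Forward pass: ES(A1) = sum of predecessors on chain A = 0
EF = ES + duration = 0 + 3 = 3
Backward pass: LF(M) = deadline = 22; LS(M) = 22 - 7 = 15
LF(A1) = LS(M) - sum(successors on chain A) = 15 - 9 = 6
LS = LF - duration = 6 - 3 = 3
Total float = LS - ES = 3 - 0 = 3

3


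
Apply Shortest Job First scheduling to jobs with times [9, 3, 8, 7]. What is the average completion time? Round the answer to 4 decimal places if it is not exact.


SJF order (ascending): [3, 7, 8, 9]
Completion times:
  Job 1: burst=3, C=3
  Job 2: burst=7, C=10
  Job 3: burst=8, C=18
  Job 4: burst=9, C=27
Average completion = 58/4 = 14.5

14.5


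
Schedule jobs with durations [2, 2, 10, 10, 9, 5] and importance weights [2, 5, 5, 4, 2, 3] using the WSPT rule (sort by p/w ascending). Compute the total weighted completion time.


Compute p/w ratios and sort ascending (WSPT): [(2, 5), (2, 2), (5, 3), (10, 5), (10, 4), (9, 2)]
Compute weighted completion times:
  Job (p=2,w=5): C=2, w*C=5*2=10
  Job (p=2,w=2): C=4, w*C=2*4=8
  Job (p=5,w=3): C=9, w*C=3*9=27
  Job (p=10,w=5): C=19, w*C=5*19=95
  Job (p=10,w=4): C=29, w*C=4*29=116
  Job (p=9,w=2): C=38, w*C=2*38=76
Total weighted completion time = 332

332


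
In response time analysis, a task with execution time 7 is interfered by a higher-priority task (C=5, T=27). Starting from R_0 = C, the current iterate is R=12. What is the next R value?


R_next = C + ceil(R_prev / T_hp) * C_hp
ceil(12 / 27) = ceil(0.4444) = 1
Interference = 1 * 5 = 5
R_next = 7 + 5 = 12
R_next = R_prev, so the iteration has converged (response time = 12).

12


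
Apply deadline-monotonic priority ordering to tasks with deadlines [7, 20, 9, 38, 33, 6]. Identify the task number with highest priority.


Sort tasks by relative deadline (ascending):
  Task 6: deadline = 6
  Task 1: deadline = 7
  Task 3: deadline = 9
  Task 2: deadline = 20
  Task 5: deadline = 33
  Task 4: deadline = 38
Priority order (highest first): [6, 1, 3, 2, 5, 4]
Highest priority task = 6

6


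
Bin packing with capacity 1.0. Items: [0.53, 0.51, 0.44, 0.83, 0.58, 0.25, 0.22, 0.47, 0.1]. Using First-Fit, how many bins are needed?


Place items sequentially using First-Fit:
  Item 0.53 -> new Bin 1
  Item 0.51 -> new Bin 2
  Item 0.44 -> Bin 1 (now 0.97)
  Item 0.83 -> new Bin 3
  Item 0.58 -> new Bin 4
  Item 0.25 -> Bin 2 (now 0.76)
  Item 0.22 -> Bin 2 (now 0.98)
  Item 0.47 -> new Bin 5
  Item 0.1 -> Bin 3 (now 0.93)
Total bins used = 5

5


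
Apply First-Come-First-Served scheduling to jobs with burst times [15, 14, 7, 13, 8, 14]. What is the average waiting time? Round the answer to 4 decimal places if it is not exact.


FCFS order (as given): [15, 14, 7, 13, 8, 14]
Waiting times:
  Job 1: wait = 0
  Job 2: wait = 15
  Job 3: wait = 29
  Job 4: wait = 36
  Job 5: wait = 49
  Job 6: wait = 57
Sum of waiting times = 186
Average waiting time = 186/6 = 31.0

31.0


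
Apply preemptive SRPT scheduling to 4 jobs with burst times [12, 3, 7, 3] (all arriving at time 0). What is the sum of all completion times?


Since all jobs arrive at t=0, SRPT equals SPT ordering.
SPT order: [3, 3, 7, 12]
Completion times:
  Job 1: p=3, C=3
  Job 2: p=3, C=6
  Job 3: p=7, C=13
  Job 4: p=12, C=25
Total completion time = 3 + 6 + 13 + 25 = 47

47


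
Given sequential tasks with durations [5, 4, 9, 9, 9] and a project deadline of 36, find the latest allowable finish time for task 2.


LF(activity 2) = deadline - sum of successor durations
Successors: activities 3 through 5 with durations [9, 9, 9]
Sum of successor durations = 27
LF = 36 - 27 = 9

9


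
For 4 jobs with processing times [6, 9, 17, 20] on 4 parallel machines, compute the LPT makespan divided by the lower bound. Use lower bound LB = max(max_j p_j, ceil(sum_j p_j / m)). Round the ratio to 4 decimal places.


LPT order: [20, 17, 9, 6]
Machine loads after assignment: [20, 17, 9, 6]
LPT makespan = 20
Lower bound = max(max_job, ceil(total/4)) = max(20, 13) = 20
Ratio = 20 / 20 = 1.0

1.0


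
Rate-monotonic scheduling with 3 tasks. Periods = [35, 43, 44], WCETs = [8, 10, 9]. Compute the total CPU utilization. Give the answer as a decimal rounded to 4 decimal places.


Compute individual utilizations (exact fractions):
  Task 1: C/T = 8/35 (approx. 0.2286)
  Task 2: C/T = 10/43 (approx. 0.2326)
  Task 3: C/T = 9/44 (approx. 0.2045)
Total utilization U = 8/35 + 10/43 + 9/44 = 44081/66220
Rounded to 4 decimal places: U = 0.6657
RM (Liu & Layland) bound for 3 tasks = 0.779763; compare with U = 44081/66220 (approx. 0.665675)
U <= bound, so schedulable by RM sufficient condition.

0.6657


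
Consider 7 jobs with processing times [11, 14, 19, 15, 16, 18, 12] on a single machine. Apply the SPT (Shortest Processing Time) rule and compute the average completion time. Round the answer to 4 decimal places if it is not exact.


Sort jobs by processing time (SPT order): [11, 12, 14, 15, 16, 18, 19]
Compute completion times sequentially:
  Job 1: processing = 11, completes at 11
  Job 2: processing = 12, completes at 23
  Job 3: processing = 14, completes at 37
  Job 4: processing = 15, completes at 52
  Job 5: processing = 16, completes at 68
  Job 6: processing = 18, completes at 86
  Job 7: processing = 19, completes at 105
Sum of completion times = 382
Average completion time = 382/7 = 54.5714

54.5714


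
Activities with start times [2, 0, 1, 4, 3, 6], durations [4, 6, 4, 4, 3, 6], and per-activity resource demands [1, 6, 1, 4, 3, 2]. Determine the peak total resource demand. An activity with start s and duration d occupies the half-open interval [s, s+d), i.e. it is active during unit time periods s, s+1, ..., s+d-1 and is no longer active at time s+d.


Each activity i is active on [start_i, start_i + duration_i).
Compute total resource usage per time slot:
  t=0: active resources = [6], total = 6
  t=1: active resources = [6, 1], total = 7
  t=2: active resources = [1, 6, 1], total = 8
  t=3: active resources = [1, 6, 1, 3], total = 11
  t=4: active resources = [1, 6, 1, 4, 3], total = 15
  t=5: active resources = [1, 6, 4, 3], total = 14
  t=6: active resources = [4, 2], total = 6
  t=7: active resources = [4, 2], total = 6
  t=8: active resources = [2], total = 2
  t=9: active resources = [2], total = 2
  t=10: active resources = [2], total = 2
  t=11: active resources = [2], total = 2
Peak resource demand = 15

15


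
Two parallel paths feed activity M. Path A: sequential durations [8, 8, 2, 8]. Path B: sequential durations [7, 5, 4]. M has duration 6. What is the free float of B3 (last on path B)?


ES(B3) = sum of predecessors on chain B = 12
EF(B3) = ES + duration = 12 + 4 = 16
Successor of B3 is M. ES(M) = max(sum(A), sum(B)) = max(26, 16) = 26
Free float = ES(successor) - EF(current) = 26 - 16 = 10

10


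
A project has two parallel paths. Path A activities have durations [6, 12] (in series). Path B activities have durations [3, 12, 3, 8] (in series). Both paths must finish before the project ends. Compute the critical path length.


Path A total = 6 + 12 = 18
Path B total = 3 + 12 + 3 + 8 = 26
Critical path = longest path = max(18, 26) = 26

26


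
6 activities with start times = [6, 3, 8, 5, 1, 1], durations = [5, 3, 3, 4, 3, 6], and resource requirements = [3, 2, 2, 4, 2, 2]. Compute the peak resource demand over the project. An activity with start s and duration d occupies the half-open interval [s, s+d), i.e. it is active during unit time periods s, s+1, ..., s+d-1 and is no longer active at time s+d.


Each activity i is active on [start_i, start_i + duration_i).
Compute total resource usage per time slot:
  t=0: active resources = [], total = 0
  t=1: active resources = [2, 2], total = 4
  t=2: active resources = [2, 2], total = 4
  t=3: active resources = [2, 2, 2], total = 6
  t=4: active resources = [2, 2], total = 4
  t=5: active resources = [2, 4, 2], total = 8
  t=6: active resources = [3, 4, 2], total = 9
  t=7: active resources = [3, 4], total = 7
  t=8: active resources = [3, 2, 4], total = 9
  t=9: active resources = [3, 2], total = 5
  t=10: active resources = [3, 2], total = 5
Peak resource demand = 9

9


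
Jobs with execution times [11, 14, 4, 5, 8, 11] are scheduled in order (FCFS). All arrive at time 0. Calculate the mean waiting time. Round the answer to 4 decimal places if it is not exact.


FCFS order (as given): [11, 14, 4, 5, 8, 11]
Waiting times:
  Job 1: wait = 0
  Job 2: wait = 11
  Job 3: wait = 25
  Job 4: wait = 29
  Job 5: wait = 34
  Job 6: wait = 42
Sum of waiting times = 141
Average waiting time = 141/6 = 23.5

23.5


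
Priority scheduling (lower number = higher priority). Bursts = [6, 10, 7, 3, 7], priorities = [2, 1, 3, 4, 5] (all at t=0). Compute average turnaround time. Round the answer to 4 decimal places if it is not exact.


Sort by priority (ascending = highest first):
Order: [(1, 10), (2, 6), (3, 7), (4, 3), (5, 7)]
Completion times:
  Priority 1, burst=10, C=10
  Priority 2, burst=6, C=16
  Priority 3, burst=7, C=23
  Priority 4, burst=3, C=26
  Priority 5, burst=7, C=33
Average turnaround = 108/5 = 21.6

21.6


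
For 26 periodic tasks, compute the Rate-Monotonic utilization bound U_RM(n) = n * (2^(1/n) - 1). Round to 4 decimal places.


Compute 2^(1/26) = 1.0270180507
Subtract 1: 1.0270180507 - 1 = 0.0270180507
Multiply by n: 26 * 0.0270180507 = 0.7024693182
Round to 4 dp: 0.7025

0.7025


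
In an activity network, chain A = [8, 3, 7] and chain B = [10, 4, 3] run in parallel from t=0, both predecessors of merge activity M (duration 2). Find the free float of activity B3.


ES(B3) = sum of predecessors on chain B = 14
EF(B3) = ES + duration = 14 + 3 = 17
Successor of B3 is M. ES(M) = max(sum(A), sum(B)) = max(18, 17) = 18
Free float = ES(successor) - EF(current) = 18 - 17 = 1

1


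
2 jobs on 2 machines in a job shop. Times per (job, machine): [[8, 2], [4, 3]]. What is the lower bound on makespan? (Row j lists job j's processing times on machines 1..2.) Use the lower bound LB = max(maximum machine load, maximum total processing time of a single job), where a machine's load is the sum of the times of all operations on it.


Machine loads:
  Machine 1: 8 + 4 = 12
  Machine 2: 2 + 3 = 5
Max machine load = 12
Job totals:
  Job 1: 10
  Job 2: 7
Max job total = 10
Lower bound = max(12, 10) = 12

12


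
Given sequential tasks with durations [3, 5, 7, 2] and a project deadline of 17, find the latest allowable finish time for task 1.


LF(activity 1) = deadline - sum of successor durations
Successors: activities 2 through 4 with durations [5, 7, 2]
Sum of successor durations = 14
LF = 17 - 14 = 3

3


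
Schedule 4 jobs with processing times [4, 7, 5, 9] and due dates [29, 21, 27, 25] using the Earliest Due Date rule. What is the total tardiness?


Sort by due date (EDD order): [(7, 21), (9, 25), (5, 27), (4, 29)]
Compute completion times and tardiness:
  Job 1: p=7, d=21, C=7, tardiness=max(0,7-21)=0
  Job 2: p=9, d=25, C=16, tardiness=max(0,16-25)=0
  Job 3: p=5, d=27, C=21, tardiness=max(0,21-27)=0
  Job 4: p=4, d=29, C=25, tardiness=max(0,25-29)=0
Total tardiness = 0

0


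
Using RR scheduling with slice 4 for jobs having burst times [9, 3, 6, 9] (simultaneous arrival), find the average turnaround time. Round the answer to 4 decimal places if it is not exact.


Time quantum = 4
Execution trace:
  J1 runs 4 units, time = 4
  J2 runs 3 units, time = 7
  J3 runs 4 units, time = 11
  J4 runs 4 units, time = 15
  J1 runs 4 units, time = 19
  J3 runs 2 units, time = 21
  J4 runs 4 units, time = 25
  J1 runs 1 units, time = 26
  J4 runs 1 units, time = 27
Finish times: [26, 7, 21, 27]
Average turnaround = 81/4 = 20.25

20.25


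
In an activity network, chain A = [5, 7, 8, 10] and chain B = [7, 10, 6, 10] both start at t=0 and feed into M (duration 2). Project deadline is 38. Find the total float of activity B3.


Forward pass: ES(B3) = sum of predecessors on chain B = 17
EF = ES + duration = 17 + 6 = 23
Backward pass: LF(M) = deadline = 38; LS(M) = 38 - 2 = 36
LF(B3) = LS(M) - sum(successors on chain B) = 36 - 10 = 26
LS = LF - duration = 26 - 6 = 20
Total float = LS - ES = 20 - 17 = 3

3


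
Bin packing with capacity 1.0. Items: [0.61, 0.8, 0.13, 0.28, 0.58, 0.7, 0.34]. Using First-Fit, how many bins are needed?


Place items sequentially using First-Fit:
  Item 0.61 -> new Bin 1
  Item 0.8 -> new Bin 2
  Item 0.13 -> Bin 1 (now 0.74)
  Item 0.28 -> new Bin 3
  Item 0.58 -> Bin 3 (now 0.86)
  Item 0.7 -> new Bin 4
  Item 0.34 -> new Bin 5
Total bins used = 5

5


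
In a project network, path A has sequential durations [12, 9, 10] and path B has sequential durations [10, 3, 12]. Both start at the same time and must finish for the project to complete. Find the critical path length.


Path A total = 12 + 9 + 10 = 31
Path B total = 10 + 3 + 12 = 25
Critical path = longest path = max(31, 25) = 31

31


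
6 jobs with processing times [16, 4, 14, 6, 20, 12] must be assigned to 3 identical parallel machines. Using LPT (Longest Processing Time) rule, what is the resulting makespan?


Sort jobs in decreasing order (LPT): [20, 16, 14, 12, 6, 4]
Assign each job to the least loaded machine:
  Machine 1: jobs [20, 4], load = 24
  Machine 2: jobs [16, 6], load = 22
  Machine 3: jobs [14, 12], load = 26
Makespan = max load = 26

26


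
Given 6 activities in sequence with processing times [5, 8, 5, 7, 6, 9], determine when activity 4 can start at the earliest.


Activity 4 starts after activities 1 through 3 complete.
Predecessor durations: [5, 8, 5]
ES = 5 + 8 + 5 = 18

18


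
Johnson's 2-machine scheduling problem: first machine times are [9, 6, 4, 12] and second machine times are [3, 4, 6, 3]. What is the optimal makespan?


Apply Johnson's rule:
  Group 1 (a <= b): [(3, 4, 6)]
  Group 2 (a > b): [(2, 6, 4), (1, 9, 3), (4, 12, 3)]
Optimal job order: [3, 2, 1, 4]
Schedule:
  Job 3: M1 done at 4, M2 done at 10
  Job 2: M1 done at 10, M2 done at 14
  Job 1: M1 done at 19, M2 done at 22
  Job 4: M1 done at 31, M2 done at 34
Makespan = 34

34


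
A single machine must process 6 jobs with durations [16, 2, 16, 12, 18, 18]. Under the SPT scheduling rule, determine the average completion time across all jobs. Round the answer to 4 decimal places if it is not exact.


Sort jobs by processing time (SPT order): [2, 12, 16, 16, 18, 18]
Compute completion times sequentially:
  Job 1: processing = 2, completes at 2
  Job 2: processing = 12, completes at 14
  Job 3: processing = 16, completes at 30
  Job 4: processing = 16, completes at 46
  Job 5: processing = 18, completes at 64
  Job 6: processing = 18, completes at 82
Sum of completion times = 238
Average completion time = 238/6 = 39.6667

39.6667


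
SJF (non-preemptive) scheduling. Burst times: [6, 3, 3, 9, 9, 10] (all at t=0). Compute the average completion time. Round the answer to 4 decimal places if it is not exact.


SJF order (ascending): [3, 3, 6, 9, 9, 10]
Completion times:
  Job 1: burst=3, C=3
  Job 2: burst=3, C=6
  Job 3: burst=6, C=12
  Job 4: burst=9, C=21
  Job 5: burst=9, C=30
  Job 6: burst=10, C=40
Average completion = 112/6 = 18.6667

18.6667


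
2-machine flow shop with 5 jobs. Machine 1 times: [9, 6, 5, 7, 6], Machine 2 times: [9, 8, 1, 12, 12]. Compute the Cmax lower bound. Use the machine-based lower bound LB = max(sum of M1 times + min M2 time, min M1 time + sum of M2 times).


LB1 = sum(M1 times) + min(M2 times) = 33 + 1 = 34
LB2 = min(M1 times) + sum(M2 times) = 5 + 42 = 47
Lower bound = max(LB1, LB2) = max(34, 47) = 47

47


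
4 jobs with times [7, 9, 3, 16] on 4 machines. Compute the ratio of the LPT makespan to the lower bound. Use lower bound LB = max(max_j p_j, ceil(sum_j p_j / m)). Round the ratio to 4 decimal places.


LPT order: [16, 9, 7, 3]
Machine loads after assignment: [16, 9, 7, 3]
LPT makespan = 16
Lower bound = max(max_job, ceil(total/4)) = max(16, 9) = 16
Ratio = 16 / 16 = 1.0

1.0


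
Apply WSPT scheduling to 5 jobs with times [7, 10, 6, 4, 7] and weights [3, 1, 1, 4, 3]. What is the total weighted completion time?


Compute p/w ratios and sort ascending (WSPT): [(4, 4), (7, 3), (7, 3), (6, 1), (10, 1)]
Compute weighted completion times:
  Job (p=4,w=4): C=4, w*C=4*4=16
  Job (p=7,w=3): C=11, w*C=3*11=33
  Job (p=7,w=3): C=18, w*C=3*18=54
  Job (p=6,w=1): C=24, w*C=1*24=24
  Job (p=10,w=1): C=34, w*C=1*34=34
Total weighted completion time = 161

161


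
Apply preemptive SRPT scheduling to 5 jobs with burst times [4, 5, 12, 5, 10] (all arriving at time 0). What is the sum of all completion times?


Since all jobs arrive at t=0, SRPT equals SPT ordering.
SPT order: [4, 5, 5, 10, 12]
Completion times:
  Job 1: p=4, C=4
  Job 2: p=5, C=9
  Job 3: p=5, C=14
  Job 4: p=10, C=24
  Job 5: p=12, C=36
Total completion time = 4 + 9 + 14 + 24 + 36 = 87

87


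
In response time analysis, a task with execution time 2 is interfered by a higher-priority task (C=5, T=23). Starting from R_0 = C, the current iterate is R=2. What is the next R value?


R_next = C + ceil(R_prev / T_hp) * C_hp
ceil(2 / 23) = ceil(0.087) = 1
Interference = 1 * 5 = 5
R_next = 2 + 5 = 7

7


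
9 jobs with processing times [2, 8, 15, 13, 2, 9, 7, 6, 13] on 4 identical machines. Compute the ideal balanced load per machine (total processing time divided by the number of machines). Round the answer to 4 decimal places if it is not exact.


Total processing time = 2 + 8 + 15 + 13 + 2 + 9 + 7 + 6 + 13 = 75
Number of machines = 4
Ideal balanced load = 75 / 4 = 18.75

18.75


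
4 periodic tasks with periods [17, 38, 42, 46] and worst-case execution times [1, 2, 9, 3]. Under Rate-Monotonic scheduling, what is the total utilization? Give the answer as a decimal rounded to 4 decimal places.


Compute individual utilizations (exact fractions):
  Task 1: C/T = 1/17 (approx. 0.0588)
  Task 2: C/T = 2/38 = 1/19 (approx. 0.0526)
  Task 3: C/T = 9/42 = 3/14 (approx. 0.2143)
  Task 4: C/T = 3/46 (approx. 0.0652)
Total utilization U = 1/17 + 1/19 + 3/14 + 3/46 = 20331/52003
Rounded to 4 decimal places: U = 0.3910
RM (Liu & Layland) bound for 4 tasks = 0.756828; compare with U = 20331/52003 (approx. 0.390958)
U <= bound, so schedulable by RM sufficient condition.

0.3910


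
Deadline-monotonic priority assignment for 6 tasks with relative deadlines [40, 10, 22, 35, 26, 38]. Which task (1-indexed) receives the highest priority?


Sort tasks by relative deadline (ascending):
  Task 2: deadline = 10
  Task 3: deadline = 22
  Task 5: deadline = 26
  Task 4: deadline = 35
  Task 6: deadline = 38
  Task 1: deadline = 40
Priority order (highest first): [2, 3, 5, 4, 6, 1]
Highest priority task = 2

2


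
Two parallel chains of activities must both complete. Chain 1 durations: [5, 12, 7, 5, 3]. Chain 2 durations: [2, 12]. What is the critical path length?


Path A total = 5 + 12 + 7 + 5 + 3 = 32
Path B total = 2 + 12 = 14
Critical path = longest path = max(32, 14) = 32

32


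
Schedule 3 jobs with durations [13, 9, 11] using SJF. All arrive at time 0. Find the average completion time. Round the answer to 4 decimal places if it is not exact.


SJF order (ascending): [9, 11, 13]
Completion times:
  Job 1: burst=9, C=9
  Job 2: burst=11, C=20
  Job 3: burst=13, C=33
Average completion = 62/3 = 20.6667

20.6667


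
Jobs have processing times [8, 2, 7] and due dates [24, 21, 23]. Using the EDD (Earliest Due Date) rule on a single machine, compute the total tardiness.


Sort by due date (EDD order): [(2, 21), (7, 23), (8, 24)]
Compute completion times and tardiness:
  Job 1: p=2, d=21, C=2, tardiness=max(0,2-21)=0
  Job 2: p=7, d=23, C=9, tardiness=max(0,9-23)=0
  Job 3: p=8, d=24, C=17, tardiness=max(0,17-24)=0
Total tardiness = 0

0


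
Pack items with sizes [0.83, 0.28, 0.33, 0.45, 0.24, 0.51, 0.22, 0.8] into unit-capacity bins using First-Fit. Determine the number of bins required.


Place items sequentially using First-Fit:
  Item 0.83 -> new Bin 1
  Item 0.28 -> new Bin 2
  Item 0.33 -> Bin 2 (now 0.61)
  Item 0.45 -> new Bin 3
  Item 0.24 -> Bin 2 (now 0.85)
  Item 0.51 -> Bin 3 (now 0.96)
  Item 0.22 -> new Bin 4
  Item 0.8 -> new Bin 5
Total bins used = 5

5


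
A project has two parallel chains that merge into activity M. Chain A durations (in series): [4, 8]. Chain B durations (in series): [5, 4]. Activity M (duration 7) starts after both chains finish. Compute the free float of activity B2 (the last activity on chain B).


ES(B2) = sum of predecessors on chain B = 5
EF(B2) = ES + duration = 5 + 4 = 9
Successor of B2 is M. ES(M) = max(sum(A), sum(B)) = max(12, 9) = 12
Free float = ES(successor) - EF(current) = 12 - 9 = 3

3


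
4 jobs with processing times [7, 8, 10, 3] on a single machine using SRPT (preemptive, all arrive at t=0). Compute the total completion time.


Since all jobs arrive at t=0, SRPT equals SPT ordering.
SPT order: [3, 7, 8, 10]
Completion times:
  Job 1: p=3, C=3
  Job 2: p=7, C=10
  Job 3: p=8, C=18
  Job 4: p=10, C=28
Total completion time = 3 + 10 + 18 + 28 = 59

59


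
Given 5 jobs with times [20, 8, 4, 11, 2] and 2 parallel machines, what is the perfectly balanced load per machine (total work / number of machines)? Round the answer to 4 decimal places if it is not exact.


Total processing time = 20 + 8 + 4 + 11 + 2 = 45
Number of machines = 2
Ideal balanced load = 45 / 2 = 22.5

22.5


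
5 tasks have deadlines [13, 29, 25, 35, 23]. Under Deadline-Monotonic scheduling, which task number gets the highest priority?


Sort tasks by relative deadline (ascending):
  Task 1: deadline = 13
  Task 5: deadline = 23
  Task 3: deadline = 25
  Task 2: deadline = 29
  Task 4: deadline = 35
Priority order (highest first): [1, 5, 3, 2, 4]
Highest priority task = 1

1


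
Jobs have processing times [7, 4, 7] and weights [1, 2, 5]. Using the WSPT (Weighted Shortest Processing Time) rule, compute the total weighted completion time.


Compute p/w ratios and sort ascending (WSPT): [(7, 5), (4, 2), (7, 1)]
Compute weighted completion times:
  Job (p=7,w=5): C=7, w*C=5*7=35
  Job (p=4,w=2): C=11, w*C=2*11=22
  Job (p=7,w=1): C=18, w*C=1*18=18
Total weighted completion time = 75

75


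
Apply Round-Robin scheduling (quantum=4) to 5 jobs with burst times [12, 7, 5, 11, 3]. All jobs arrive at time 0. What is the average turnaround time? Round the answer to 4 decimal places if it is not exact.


Time quantum = 4
Execution trace:
  J1 runs 4 units, time = 4
  J2 runs 4 units, time = 8
  J3 runs 4 units, time = 12
  J4 runs 4 units, time = 16
  J5 runs 3 units, time = 19
  J1 runs 4 units, time = 23
  J2 runs 3 units, time = 26
  J3 runs 1 units, time = 27
  J4 runs 4 units, time = 31
  J1 runs 4 units, time = 35
  J4 runs 3 units, time = 38
Finish times: [35, 26, 27, 38, 19]
Average turnaround = 145/5 = 29.0

29.0


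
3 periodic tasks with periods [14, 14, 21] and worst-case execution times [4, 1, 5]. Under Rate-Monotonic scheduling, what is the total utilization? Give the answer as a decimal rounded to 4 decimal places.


Compute individual utilizations (exact fractions):
  Task 1: C/T = 4/14 = 2/7 (approx. 0.2857)
  Task 2: C/T = 1/14 (approx. 0.0714)
  Task 3: C/T = 5/21 (approx. 0.2381)
Total utilization U = 2/7 + 1/14 + 5/21 = 25/42
Rounded to 4 decimal places: U = 0.5952
RM (Liu & Layland) bound for 3 tasks = 0.779763; compare with U = 25/42 (approx. 0.595238)
U <= bound, so schedulable by RM sufficient condition.

0.5952


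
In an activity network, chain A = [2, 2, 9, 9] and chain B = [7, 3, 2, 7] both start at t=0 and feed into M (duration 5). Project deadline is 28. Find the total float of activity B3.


Forward pass: ES(B3) = sum of predecessors on chain B = 10
EF = ES + duration = 10 + 2 = 12
Backward pass: LF(M) = deadline = 28; LS(M) = 28 - 5 = 23
LF(B3) = LS(M) - sum(successors on chain B) = 23 - 7 = 16
LS = LF - duration = 16 - 2 = 14
Total float = LS - ES = 14 - 10 = 4

4


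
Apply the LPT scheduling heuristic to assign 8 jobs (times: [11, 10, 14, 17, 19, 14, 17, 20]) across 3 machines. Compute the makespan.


Sort jobs in decreasing order (LPT): [20, 19, 17, 17, 14, 14, 11, 10]
Assign each job to the least loaded machine:
  Machine 1: jobs [20, 14, 10], load = 44
  Machine 2: jobs [19, 14, 11], load = 44
  Machine 3: jobs [17, 17], load = 34
Makespan = max load = 44

44


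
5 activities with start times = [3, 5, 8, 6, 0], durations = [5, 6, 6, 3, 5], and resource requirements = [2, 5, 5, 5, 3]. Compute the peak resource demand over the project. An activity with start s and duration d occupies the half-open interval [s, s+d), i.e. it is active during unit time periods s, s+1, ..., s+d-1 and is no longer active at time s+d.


Each activity i is active on [start_i, start_i + duration_i).
Compute total resource usage per time slot:
  t=0: active resources = [3], total = 3
  t=1: active resources = [3], total = 3
  t=2: active resources = [3], total = 3
  t=3: active resources = [2, 3], total = 5
  t=4: active resources = [2, 3], total = 5
  t=5: active resources = [2, 5], total = 7
  t=6: active resources = [2, 5, 5], total = 12
  t=7: active resources = [2, 5, 5], total = 12
  t=8: active resources = [5, 5, 5], total = 15
  t=9: active resources = [5, 5], total = 10
  t=10: active resources = [5, 5], total = 10
  t=11: active resources = [5], total = 5
  t=12: active resources = [5], total = 5
  t=13: active resources = [5], total = 5
Peak resource demand = 15

15


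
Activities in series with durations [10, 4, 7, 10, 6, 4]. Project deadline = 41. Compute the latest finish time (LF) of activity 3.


LF(activity 3) = deadline - sum of successor durations
Successors: activities 4 through 6 with durations [10, 6, 4]
Sum of successor durations = 20
LF = 41 - 20 = 21

21


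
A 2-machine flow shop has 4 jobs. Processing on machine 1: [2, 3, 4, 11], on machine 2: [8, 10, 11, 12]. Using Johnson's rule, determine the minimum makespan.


Apply Johnson's rule:
  Group 1 (a <= b): [(1, 2, 8), (2, 3, 10), (3, 4, 11), (4, 11, 12)]
  Group 2 (a > b): []
Optimal job order: [1, 2, 3, 4]
Schedule:
  Job 1: M1 done at 2, M2 done at 10
  Job 2: M1 done at 5, M2 done at 20
  Job 3: M1 done at 9, M2 done at 31
  Job 4: M1 done at 20, M2 done at 43
Makespan = 43

43


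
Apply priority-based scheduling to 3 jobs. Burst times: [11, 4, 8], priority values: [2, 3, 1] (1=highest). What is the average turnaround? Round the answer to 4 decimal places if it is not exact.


Sort by priority (ascending = highest first):
Order: [(1, 8), (2, 11), (3, 4)]
Completion times:
  Priority 1, burst=8, C=8
  Priority 2, burst=11, C=19
  Priority 3, burst=4, C=23
Average turnaround = 50/3 = 16.6667

16.6667


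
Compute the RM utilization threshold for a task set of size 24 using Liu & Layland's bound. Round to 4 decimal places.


Compute 2^(1/24) = 1.0293022366
Subtract 1: 1.0293022366 - 1 = 0.0293022366
Multiply by n: 24 * 0.0293022366 = 0.7032536784
Round to 4 dp: 0.7033

0.7033


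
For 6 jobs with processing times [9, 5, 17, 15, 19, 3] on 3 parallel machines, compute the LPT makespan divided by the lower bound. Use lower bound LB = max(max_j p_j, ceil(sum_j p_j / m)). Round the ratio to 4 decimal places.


LPT order: [19, 17, 15, 9, 5, 3]
Machine loads after assignment: [22, 22, 24]
LPT makespan = 24
Lower bound = max(max_job, ceil(total/3)) = max(19, 23) = 23
Ratio = 24 / 23 = 1.0435

1.0435


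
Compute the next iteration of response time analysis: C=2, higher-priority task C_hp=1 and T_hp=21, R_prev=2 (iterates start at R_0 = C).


R_next = C + ceil(R_prev / T_hp) * C_hp
ceil(2 / 21) = ceil(0.0952) = 1
Interference = 1 * 1 = 1
R_next = 2 + 1 = 3

3


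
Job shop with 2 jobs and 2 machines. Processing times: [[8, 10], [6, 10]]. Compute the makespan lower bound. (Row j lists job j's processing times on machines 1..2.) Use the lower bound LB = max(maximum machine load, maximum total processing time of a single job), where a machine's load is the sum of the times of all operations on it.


Machine loads:
  Machine 1: 8 + 6 = 14
  Machine 2: 10 + 10 = 20
Max machine load = 20
Job totals:
  Job 1: 18
  Job 2: 16
Max job total = 18
Lower bound = max(20, 18) = 20

20


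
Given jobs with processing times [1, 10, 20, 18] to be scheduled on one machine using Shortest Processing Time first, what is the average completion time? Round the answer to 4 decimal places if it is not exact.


Sort jobs by processing time (SPT order): [1, 10, 18, 20]
Compute completion times sequentially:
  Job 1: processing = 1, completes at 1
  Job 2: processing = 10, completes at 11
  Job 3: processing = 18, completes at 29
  Job 4: processing = 20, completes at 49
Sum of completion times = 90
Average completion time = 90/4 = 22.5

22.5


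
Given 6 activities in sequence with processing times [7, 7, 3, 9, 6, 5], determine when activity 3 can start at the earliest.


Activity 3 starts after activities 1 through 2 complete.
Predecessor durations: [7, 7]
ES = 7 + 7 = 14

14


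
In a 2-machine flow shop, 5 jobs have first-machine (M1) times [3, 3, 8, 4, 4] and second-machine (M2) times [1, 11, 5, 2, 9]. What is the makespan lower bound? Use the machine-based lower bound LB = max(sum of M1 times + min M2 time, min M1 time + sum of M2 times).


LB1 = sum(M1 times) + min(M2 times) = 22 + 1 = 23
LB2 = min(M1 times) + sum(M2 times) = 3 + 28 = 31
Lower bound = max(LB1, LB2) = max(23, 31) = 31

31


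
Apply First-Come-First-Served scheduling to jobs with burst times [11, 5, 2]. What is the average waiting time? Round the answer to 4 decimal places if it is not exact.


FCFS order (as given): [11, 5, 2]
Waiting times:
  Job 1: wait = 0
  Job 2: wait = 11
  Job 3: wait = 16
Sum of waiting times = 27
Average waiting time = 27/3 = 9.0

9.0


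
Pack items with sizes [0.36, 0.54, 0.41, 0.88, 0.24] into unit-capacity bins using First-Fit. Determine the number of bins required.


Place items sequentially using First-Fit:
  Item 0.36 -> new Bin 1
  Item 0.54 -> Bin 1 (now 0.9)
  Item 0.41 -> new Bin 2
  Item 0.88 -> new Bin 3
  Item 0.24 -> Bin 2 (now 0.65)
Total bins used = 3

3


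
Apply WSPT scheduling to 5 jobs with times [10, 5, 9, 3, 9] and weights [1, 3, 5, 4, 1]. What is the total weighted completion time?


Compute p/w ratios and sort ascending (WSPT): [(3, 4), (5, 3), (9, 5), (9, 1), (10, 1)]
Compute weighted completion times:
  Job (p=3,w=4): C=3, w*C=4*3=12
  Job (p=5,w=3): C=8, w*C=3*8=24
  Job (p=9,w=5): C=17, w*C=5*17=85
  Job (p=9,w=1): C=26, w*C=1*26=26
  Job (p=10,w=1): C=36, w*C=1*36=36
Total weighted completion time = 183

183


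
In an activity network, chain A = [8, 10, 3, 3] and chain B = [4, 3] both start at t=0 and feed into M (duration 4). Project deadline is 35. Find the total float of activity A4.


Forward pass: ES(A4) = sum of predecessors on chain A = 21
EF = ES + duration = 21 + 3 = 24
Backward pass: LF(M) = deadline = 35; LS(M) = 35 - 4 = 31
LF(A4) = LS(M) - sum(successors on chain A) = 31 - 0 = 31
LS = LF - duration = 31 - 3 = 28
Total float = LS - ES = 28 - 21 = 7

7


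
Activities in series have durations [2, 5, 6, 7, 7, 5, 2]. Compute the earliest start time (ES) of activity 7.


Activity 7 starts after activities 1 through 6 complete.
Predecessor durations: [2, 5, 6, 7, 7, 5]
ES = 2 + 5 + 6 + 7 + 7 + 5 = 32

32


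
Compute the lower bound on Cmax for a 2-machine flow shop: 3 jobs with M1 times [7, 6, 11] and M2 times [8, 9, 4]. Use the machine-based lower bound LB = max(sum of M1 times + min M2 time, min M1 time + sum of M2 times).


LB1 = sum(M1 times) + min(M2 times) = 24 + 4 = 28
LB2 = min(M1 times) + sum(M2 times) = 6 + 21 = 27
Lower bound = max(LB1, LB2) = max(28, 27) = 28

28


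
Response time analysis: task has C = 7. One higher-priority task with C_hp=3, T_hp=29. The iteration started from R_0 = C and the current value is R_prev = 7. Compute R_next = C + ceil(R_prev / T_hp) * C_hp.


R_next = C + ceil(R_prev / T_hp) * C_hp
ceil(7 / 29) = ceil(0.2414) = 1
Interference = 1 * 3 = 3
R_next = 7 + 3 = 10

10


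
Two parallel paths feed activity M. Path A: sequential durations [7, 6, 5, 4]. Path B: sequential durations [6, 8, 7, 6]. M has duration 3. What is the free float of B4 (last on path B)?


ES(B4) = sum of predecessors on chain B = 21
EF(B4) = ES + duration = 21 + 6 = 27
Successor of B4 is M. ES(M) = max(sum(A), sum(B)) = max(22, 27) = 27
Free float = ES(successor) - EF(current) = 27 - 27 = 0

0


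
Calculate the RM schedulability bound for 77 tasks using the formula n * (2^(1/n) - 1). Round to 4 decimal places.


Compute 2^(1/77) = 1.0090425505
Subtract 1: 1.0090425505 - 1 = 0.0090425505
Multiply by n: 77 * 0.0090425505 = 0.6962763885
Round to 4 dp: 0.6963

0.6963


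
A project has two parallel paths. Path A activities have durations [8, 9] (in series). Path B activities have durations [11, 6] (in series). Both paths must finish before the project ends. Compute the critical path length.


Path A total = 8 + 9 = 17
Path B total = 11 + 6 = 17
Critical path = longest path = max(17, 17) = 17

17


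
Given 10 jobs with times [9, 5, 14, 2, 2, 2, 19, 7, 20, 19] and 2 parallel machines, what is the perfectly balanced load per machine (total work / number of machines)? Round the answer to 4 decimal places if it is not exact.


Total processing time = 9 + 5 + 14 + 2 + 2 + 2 + 19 + 7 + 20 + 19 = 99
Number of machines = 2
Ideal balanced load = 99 / 2 = 49.5

49.5


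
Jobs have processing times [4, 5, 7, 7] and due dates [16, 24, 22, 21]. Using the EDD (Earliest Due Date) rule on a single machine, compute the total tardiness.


Sort by due date (EDD order): [(4, 16), (7, 21), (7, 22), (5, 24)]
Compute completion times and tardiness:
  Job 1: p=4, d=16, C=4, tardiness=max(0,4-16)=0
  Job 2: p=7, d=21, C=11, tardiness=max(0,11-21)=0
  Job 3: p=7, d=22, C=18, tardiness=max(0,18-22)=0
  Job 4: p=5, d=24, C=23, tardiness=max(0,23-24)=0
Total tardiness = 0

0


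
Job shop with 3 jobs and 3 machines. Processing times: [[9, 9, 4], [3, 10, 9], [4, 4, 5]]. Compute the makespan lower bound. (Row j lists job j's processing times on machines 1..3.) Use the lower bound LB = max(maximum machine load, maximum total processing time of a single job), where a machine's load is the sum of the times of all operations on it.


Machine loads:
  Machine 1: 9 + 3 + 4 = 16
  Machine 2: 9 + 10 + 4 = 23
  Machine 3: 4 + 9 + 5 = 18
Max machine load = 23
Job totals:
  Job 1: 22
  Job 2: 22
  Job 3: 13
Max job total = 22
Lower bound = max(23, 22) = 23

23


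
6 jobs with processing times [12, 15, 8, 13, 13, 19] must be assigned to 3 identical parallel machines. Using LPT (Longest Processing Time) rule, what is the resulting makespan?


Sort jobs in decreasing order (LPT): [19, 15, 13, 13, 12, 8]
Assign each job to the least loaded machine:
  Machine 1: jobs [19, 8], load = 27
  Machine 2: jobs [15, 12], load = 27
  Machine 3: jobs [13, 13], load = 26
Makespan = max load = 27

27


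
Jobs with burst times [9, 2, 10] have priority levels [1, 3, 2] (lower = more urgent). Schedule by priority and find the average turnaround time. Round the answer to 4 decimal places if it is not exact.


Sort by priority (ascending = highest first):
Order: [(1, 9), (2, 10), (3, 2)]
Completion times:
  Priority 1, burst=9, C=9
  Priority 2, burst=10, C=19
  Priority 3, burst=2, C=21
Average turnaround = 49/3 = 16.3333

16.3333


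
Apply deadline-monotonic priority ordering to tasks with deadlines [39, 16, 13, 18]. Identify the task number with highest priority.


Sort tasks by relative deadline (ascending):
  Task 3: deadline = 13
  Task 2: deadline = 16
  Task 4: deadline = 18
  Task 1: deadline = 39
Priority order (highest first): [3, 2, 4, 1]
Highest priority task = 3

3


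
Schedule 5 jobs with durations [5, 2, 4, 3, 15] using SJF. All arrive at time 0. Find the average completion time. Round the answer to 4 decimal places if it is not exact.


SJF order (ascending): [2, 3, 4, 5, 15]
Completion times:
  Job 1: burst=2, C=2
  Job 2: burst=3, C=5
  Job 3: burst=4, C=9
  Job 4: burst=5, C=14
  Job 5: burst=15, C=29
Average completion = 59/5 = 11.8

11.8


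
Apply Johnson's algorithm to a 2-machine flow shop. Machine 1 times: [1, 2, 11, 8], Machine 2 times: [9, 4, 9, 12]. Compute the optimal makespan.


Apply Johnson's rule:
  Group 1 (a <= b): [(1, 1, 9), (2, 2, 4), (4, 8, 12)]
  Group 2 (a > b): [(3, 11, 9)]
Optimal job order: [1, 2, 4, 3]
Schedule:
  Job 1: M1 done at 1, M2 done at 10
  Job 2: M1 done at 3, M2 done at 14
  Job 4: M1 done at 11, M2 done at 26
  Job 3: M1 done at 22, M2 done at 35
Makespan = 35

35
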